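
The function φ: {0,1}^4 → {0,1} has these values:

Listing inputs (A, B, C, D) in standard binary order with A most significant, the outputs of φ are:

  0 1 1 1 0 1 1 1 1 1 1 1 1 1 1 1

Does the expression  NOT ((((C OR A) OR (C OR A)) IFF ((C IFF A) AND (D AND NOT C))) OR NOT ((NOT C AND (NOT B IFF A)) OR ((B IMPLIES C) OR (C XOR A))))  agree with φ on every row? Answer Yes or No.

Check the formula against φ row by row:
  A=0, B=0, C=0, D=0: formula gives 0, φ = 0 ✓
  A=0, B=0, C=0, D=1: formula gives 1, φ = 1 ✓
  A=0, B=0, C=1, D=0: formula gives 1, φ = 1 ✓
  A=0, B=0, C=1, D=1: formula gives 1, φ = 1 ✓
  … (the remaining 12 rows also agree.)
All 16 rows match — the expression computes φ exactly.

Yes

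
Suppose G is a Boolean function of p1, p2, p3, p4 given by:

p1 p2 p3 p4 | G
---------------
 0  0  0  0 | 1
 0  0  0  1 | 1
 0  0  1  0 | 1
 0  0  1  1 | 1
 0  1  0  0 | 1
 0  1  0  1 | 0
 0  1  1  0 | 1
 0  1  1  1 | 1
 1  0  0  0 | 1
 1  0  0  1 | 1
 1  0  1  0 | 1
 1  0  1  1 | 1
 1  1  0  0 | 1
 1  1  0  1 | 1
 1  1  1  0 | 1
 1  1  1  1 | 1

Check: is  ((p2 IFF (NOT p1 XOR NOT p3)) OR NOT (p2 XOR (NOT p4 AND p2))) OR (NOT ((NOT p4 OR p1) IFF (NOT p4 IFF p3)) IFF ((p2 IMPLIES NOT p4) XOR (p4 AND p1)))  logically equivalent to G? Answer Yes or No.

Check the formula against G row by row:
  p1=0, p2=0, p3=0, p4=0: formula gives 1, G = 1 ✓
  p1=0, p2=0, p3=0, p4=1: formula gives 1, G = 1 ✓
  p1=0, p2=0, p3=1, p4=0: formula gives 1, G = 1 ✓
  p1=0, p2=0, p3=1, p4=1: formula gives 1, G = 1 ✓
  … (the remaining 12 rows also agree.)
All 16 rows match — the expression computes G exactly.

Yes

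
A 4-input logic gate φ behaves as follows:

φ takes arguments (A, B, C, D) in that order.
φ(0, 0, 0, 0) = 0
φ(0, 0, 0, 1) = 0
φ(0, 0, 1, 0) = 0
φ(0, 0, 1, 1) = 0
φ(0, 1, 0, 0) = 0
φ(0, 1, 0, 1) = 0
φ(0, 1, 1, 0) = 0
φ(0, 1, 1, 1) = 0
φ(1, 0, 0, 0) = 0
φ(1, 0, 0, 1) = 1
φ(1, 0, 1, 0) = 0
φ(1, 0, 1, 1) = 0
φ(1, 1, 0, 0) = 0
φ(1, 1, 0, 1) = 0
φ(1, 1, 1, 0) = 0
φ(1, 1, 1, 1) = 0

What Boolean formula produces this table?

φ(A, B, C, D) = ((A and not B) and not C) and D

φ is 1 on exactly one input, (1,0,0,1), whose minterm is A·¬B·¬C·D. So φ is just that conjunction.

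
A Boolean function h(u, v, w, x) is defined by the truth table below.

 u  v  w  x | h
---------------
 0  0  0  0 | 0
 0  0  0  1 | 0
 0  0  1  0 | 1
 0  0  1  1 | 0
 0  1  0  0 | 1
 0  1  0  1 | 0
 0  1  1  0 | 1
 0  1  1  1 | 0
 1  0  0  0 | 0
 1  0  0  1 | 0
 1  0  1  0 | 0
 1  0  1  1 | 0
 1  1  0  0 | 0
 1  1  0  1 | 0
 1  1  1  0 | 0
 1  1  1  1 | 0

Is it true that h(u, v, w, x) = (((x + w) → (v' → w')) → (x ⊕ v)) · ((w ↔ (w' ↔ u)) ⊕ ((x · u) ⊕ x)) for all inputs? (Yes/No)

Test each input against both h and the formula:
  u=0, v=0, w=0, x=0: formula gives 0, h = 0 ✓
  u=0, v=0, w=0, x=1: formula gives 0, h = 0 ✓
  u=0, v=0, w=1, x=0: formula gives 1, h = 1 ✓
  u=0, v=0, w=1, x=1: formula gives 0, h = 0 ✓
  …and likewise for the remaining 12 rows.
No disagreement on any input; they are logically equivalent.

Yes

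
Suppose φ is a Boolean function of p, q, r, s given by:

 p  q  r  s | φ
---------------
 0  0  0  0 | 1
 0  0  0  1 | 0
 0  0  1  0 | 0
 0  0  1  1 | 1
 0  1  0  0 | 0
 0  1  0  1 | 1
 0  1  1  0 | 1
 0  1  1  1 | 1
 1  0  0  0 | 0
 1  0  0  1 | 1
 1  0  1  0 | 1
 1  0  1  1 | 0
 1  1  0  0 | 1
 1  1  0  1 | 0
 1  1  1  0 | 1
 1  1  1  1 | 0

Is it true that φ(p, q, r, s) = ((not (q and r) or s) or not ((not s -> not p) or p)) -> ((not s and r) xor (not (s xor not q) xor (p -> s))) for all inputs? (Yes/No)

Evaluate ((not (q and r) or s) or not ((not s -> not p) or p)) -> ((not s and r) xor (not (s xor not q) xor (p -> s))) on each row and compare to φ:
  p=0, q=0, r=0, s=0: formula gives 1, φ = 1 ✓
  p=0, q=0, r=0, s=1: formula gives 0, φ = 0 ✓
  p=0, q=0, r=1, s=0: formula gives 0, φ = 0 ✓
  p=0, q=0, r=1, s=1: formula gives 0, but φ = 1 ✗
Since they disagree at (0,0,1,1), the expression is not a correct formula for φ.

No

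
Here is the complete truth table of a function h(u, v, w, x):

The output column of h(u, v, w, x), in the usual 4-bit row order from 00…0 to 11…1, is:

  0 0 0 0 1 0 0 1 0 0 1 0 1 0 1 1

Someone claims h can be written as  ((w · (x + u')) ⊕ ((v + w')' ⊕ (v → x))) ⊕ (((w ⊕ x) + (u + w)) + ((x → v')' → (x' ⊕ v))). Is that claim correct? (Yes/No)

Evaluate ((w · (x + u')) ⊕ ((v + w')' ⊕ (v → x))) ⊕ (((w ⊕ x) + (u + w)) + ((x → v')' → (x' ⊕ v))) on each row and compare to h:
  u=0, v=0, w=0, x=0: formula gives 0, h = 0 ✓
  u=0, v=0, w=0, x=1: formula gives 0, h = 0 ✓
  u=0, v=0, w=1, x=0: formula gives 0, h = 0 ✓
  u=0, v=0, w=1, x=1: formula gives 0, h = 0 ✓
  … (the remaining 12 rows also agree.)
No disagreement on any input; they are logically equivalent.

Yes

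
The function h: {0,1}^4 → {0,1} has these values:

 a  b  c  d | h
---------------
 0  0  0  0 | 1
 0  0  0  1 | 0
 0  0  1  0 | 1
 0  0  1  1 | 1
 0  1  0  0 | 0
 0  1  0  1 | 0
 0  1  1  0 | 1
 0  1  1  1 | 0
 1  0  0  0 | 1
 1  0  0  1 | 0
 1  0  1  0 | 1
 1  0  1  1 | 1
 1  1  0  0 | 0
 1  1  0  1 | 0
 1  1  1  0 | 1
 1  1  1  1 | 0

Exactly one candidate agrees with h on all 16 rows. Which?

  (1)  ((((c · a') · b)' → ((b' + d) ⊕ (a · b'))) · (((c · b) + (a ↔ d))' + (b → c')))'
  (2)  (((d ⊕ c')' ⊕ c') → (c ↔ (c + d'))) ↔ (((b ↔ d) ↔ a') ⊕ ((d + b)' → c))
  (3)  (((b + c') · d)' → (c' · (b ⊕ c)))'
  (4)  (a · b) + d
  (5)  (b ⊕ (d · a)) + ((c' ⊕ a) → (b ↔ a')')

(1) disagrees with h on (0,0,0,0) (formula → 0, table → 1); rule it out.
(2) disagrees with h on (0,0,0,0) (formula → 0, table → 1); rule it out.
(4) disagrees with h on (0,0,0,0) (formula → 0, table → 1); rule it out.
(5) disagrees with h on (0,0,0,1) (formula → 1, table → 0); rule it out.
That leaves (3). Evaluating it on every row reproduces the table of h exactly.

3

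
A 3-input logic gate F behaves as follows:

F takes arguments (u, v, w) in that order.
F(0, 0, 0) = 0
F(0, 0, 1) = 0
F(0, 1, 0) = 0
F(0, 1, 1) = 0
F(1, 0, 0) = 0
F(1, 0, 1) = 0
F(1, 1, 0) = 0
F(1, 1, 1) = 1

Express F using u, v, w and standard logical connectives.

The output is 1 only when every input is 1 — the AND of all inputs.

F(u, v, w) = (u and v) and w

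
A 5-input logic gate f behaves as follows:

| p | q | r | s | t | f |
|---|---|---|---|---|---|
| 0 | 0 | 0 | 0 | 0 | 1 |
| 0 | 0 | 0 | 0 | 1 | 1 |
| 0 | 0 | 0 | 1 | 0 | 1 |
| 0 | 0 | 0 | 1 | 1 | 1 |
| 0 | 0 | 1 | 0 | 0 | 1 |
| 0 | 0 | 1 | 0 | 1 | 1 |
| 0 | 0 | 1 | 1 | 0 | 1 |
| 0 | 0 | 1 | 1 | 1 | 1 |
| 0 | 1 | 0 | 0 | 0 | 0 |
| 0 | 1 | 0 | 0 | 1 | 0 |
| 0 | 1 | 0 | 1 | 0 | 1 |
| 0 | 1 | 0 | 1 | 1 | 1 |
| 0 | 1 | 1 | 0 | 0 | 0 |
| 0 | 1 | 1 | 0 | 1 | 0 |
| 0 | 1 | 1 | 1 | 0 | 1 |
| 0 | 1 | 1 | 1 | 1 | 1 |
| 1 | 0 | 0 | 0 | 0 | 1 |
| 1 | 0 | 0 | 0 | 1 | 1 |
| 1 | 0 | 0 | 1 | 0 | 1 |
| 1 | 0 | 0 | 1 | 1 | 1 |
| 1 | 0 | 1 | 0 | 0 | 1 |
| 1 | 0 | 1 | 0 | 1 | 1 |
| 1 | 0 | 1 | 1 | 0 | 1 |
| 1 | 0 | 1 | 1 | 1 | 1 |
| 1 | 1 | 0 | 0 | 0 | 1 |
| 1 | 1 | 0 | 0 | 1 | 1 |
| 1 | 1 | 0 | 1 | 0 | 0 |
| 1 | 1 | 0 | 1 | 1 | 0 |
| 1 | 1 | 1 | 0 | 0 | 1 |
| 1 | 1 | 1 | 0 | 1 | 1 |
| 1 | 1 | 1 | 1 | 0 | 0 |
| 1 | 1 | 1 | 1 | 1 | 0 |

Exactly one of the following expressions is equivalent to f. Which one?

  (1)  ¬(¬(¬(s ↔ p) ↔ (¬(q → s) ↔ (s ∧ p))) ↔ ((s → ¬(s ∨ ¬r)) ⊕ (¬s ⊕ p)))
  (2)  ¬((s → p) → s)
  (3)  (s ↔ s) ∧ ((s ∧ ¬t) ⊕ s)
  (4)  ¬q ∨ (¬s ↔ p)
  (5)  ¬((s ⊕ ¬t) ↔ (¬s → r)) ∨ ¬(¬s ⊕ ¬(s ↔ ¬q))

(1): at (0,0,0,1,0) it gives 0, but f = 1 — eliminated.
(2): at (0,0,0,1,0) it gives 0, but f = 1 — eliminated.
(3): at (0,0,0,0,0) it gives 0, but f = 1 — eliminated.
(5): at (0,1,0,0,0) it gives 1, but f = 0 — eliminated.
(4) is the remaining candidate, and it agrees with f on all 32 inputs.

4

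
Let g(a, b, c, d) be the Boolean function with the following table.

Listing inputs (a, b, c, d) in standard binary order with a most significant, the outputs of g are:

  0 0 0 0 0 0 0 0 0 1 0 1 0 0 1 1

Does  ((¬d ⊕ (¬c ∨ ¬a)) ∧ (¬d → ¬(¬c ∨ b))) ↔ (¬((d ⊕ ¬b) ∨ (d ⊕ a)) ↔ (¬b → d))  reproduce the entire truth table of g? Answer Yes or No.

Test each input against both g and the formula:
  a=0, b=0, c=0, d=0: formula gives 0, g = 0 ✓
  a=0, b=0, c=0, d=1: formula gives 0, g = 0 ✓
  a=0, b=0, c=1, d=0: formula gives 0, g = 0 ✓
  a=0, b=0, c=1, d=1: formula gives 0, g = 0 ✓
  …
  a=1, b=0, c=1, d=0: formula gives 1, but g = 0 ✗
Since they disagree at (1,0,1,0), the expression is not a correct formula for g.

No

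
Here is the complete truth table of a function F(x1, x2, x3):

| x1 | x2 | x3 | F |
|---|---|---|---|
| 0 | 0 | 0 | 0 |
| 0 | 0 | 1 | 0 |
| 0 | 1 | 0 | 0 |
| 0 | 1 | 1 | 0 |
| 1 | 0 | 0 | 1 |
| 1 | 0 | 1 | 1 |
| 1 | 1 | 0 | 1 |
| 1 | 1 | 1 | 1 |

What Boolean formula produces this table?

The output simply equals x1.

F(x1, x2, x3) = x1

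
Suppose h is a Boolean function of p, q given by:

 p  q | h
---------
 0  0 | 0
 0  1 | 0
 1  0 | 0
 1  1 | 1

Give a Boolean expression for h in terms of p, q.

h(p, q) = p and q

The output is 1 only when every input is 1 — the AND of all inputs.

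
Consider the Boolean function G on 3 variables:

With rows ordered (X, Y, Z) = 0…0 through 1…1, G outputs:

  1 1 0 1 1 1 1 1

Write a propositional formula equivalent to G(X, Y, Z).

G(X, Y, Z) = ((X' · Y) · Z')'

Only row (0,1,0) gives 0. So G is 1 everywhere except there — the complement of the minterm ¬X·Y·¬Z.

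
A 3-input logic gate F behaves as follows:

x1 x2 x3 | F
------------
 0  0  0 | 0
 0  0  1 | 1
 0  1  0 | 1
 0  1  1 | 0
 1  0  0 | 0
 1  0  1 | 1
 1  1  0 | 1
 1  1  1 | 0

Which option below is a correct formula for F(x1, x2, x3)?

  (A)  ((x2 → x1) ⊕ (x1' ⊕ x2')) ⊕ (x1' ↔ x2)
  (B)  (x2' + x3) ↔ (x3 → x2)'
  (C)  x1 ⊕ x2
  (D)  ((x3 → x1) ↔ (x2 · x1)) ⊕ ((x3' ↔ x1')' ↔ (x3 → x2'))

B

(A) fails at (0,0,0): the formula yields 1, F is 0.
(C) fails at (0,0,1): the formula yields 0, F is 1.
(D) fails at (0,0,1): the formula yields 0, F is 1.
That leaves (B). Evaluating it on every row reproduces the table of F exactly.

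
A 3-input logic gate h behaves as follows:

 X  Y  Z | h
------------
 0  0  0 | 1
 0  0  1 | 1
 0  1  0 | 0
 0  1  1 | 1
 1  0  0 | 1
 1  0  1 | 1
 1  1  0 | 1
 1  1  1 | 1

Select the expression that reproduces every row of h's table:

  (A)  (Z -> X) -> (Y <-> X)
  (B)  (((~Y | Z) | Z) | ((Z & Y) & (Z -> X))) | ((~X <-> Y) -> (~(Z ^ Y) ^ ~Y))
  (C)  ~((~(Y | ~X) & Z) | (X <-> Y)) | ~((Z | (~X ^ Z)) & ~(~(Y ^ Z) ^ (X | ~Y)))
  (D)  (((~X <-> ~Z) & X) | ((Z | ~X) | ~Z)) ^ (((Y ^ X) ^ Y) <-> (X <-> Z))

B

(A) fails at (1,0,0): the formula yields 0, h is 1.
(C) fails at (0,0,0): the formula yields 0, h is 1.
(D) fails at (0,0,1): the formula yields 0, h is 1.
That leaves (B). Evaluating it on every row reproduces the table of h exactly.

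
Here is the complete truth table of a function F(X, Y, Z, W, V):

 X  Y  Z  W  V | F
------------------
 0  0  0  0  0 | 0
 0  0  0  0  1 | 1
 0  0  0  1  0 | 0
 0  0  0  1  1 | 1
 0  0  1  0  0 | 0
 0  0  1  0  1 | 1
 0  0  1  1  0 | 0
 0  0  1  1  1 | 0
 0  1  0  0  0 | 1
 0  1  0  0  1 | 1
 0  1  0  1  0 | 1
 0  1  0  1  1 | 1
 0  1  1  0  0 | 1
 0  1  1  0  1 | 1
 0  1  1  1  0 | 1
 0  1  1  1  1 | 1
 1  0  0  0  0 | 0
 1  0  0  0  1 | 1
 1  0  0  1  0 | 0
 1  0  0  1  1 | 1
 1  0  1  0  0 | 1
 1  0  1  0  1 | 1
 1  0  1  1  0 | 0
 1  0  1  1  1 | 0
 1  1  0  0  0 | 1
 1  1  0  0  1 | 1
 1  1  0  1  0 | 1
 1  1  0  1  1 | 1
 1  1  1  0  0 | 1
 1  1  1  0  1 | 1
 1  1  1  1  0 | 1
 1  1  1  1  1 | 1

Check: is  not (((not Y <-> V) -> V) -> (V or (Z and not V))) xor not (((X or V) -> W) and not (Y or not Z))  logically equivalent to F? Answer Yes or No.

Test each input against both F and the formula:
  X=0, Y=0, Z=0, W=0, V=0: formula gives 0, F = 0 ✓
  X=0, Y=0, Z=0, W=0, V=1: formula gives 1, F = 1 ✓
  X=0, Y=0, Z=0, W=1, V=0: formula gives 0, F = 0 ✓
  X=0, Y=0, Z=0, W=1, V=1: formula gives 1, F = 1 ✓
  …and likewise for the remaining 28 rows.
Every row agrees, so the formula is equivalent.

Yes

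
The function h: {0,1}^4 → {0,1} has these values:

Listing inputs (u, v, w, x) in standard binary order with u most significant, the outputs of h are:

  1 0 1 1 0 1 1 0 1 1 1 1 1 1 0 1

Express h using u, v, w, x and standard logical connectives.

h(u, v, w, x) = NOT ((((((NOT u AND NOT v) AND NOT w) AND x) OR (((NOT u AND v) AND NOT w) AND NOT x)) OR (((NOT u AND v) AND w) AND x)) OR (((u AND v) AND w) AND NOT x))

h is 0 on only 4 rows — (0,0,0,1), (0,1,0,0), (0,1,1,1), (1,1,1,0). Writing each as a minterm (¬u·¬v·¬w·x, ¬u·v·¬w·¬x, ¬u·v·w·x, u·v·w·¬x) and OR-ing them characterizes exactly where h=0, so h is the negation of that disjunction.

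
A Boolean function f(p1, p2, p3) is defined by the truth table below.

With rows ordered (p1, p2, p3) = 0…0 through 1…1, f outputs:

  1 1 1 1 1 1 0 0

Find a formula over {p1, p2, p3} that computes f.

f(p1, p2, p3) = not (((p1 and p2) and not p3) or ((p1 and p2) and p3))

The 0-rows are (1,1,0), (1,1,1). Take each as a conjunction (p1·p2·¬p3, p1·p2·p3), form their disjunction, and complement — that gives a formula that is 1 everywhere f is.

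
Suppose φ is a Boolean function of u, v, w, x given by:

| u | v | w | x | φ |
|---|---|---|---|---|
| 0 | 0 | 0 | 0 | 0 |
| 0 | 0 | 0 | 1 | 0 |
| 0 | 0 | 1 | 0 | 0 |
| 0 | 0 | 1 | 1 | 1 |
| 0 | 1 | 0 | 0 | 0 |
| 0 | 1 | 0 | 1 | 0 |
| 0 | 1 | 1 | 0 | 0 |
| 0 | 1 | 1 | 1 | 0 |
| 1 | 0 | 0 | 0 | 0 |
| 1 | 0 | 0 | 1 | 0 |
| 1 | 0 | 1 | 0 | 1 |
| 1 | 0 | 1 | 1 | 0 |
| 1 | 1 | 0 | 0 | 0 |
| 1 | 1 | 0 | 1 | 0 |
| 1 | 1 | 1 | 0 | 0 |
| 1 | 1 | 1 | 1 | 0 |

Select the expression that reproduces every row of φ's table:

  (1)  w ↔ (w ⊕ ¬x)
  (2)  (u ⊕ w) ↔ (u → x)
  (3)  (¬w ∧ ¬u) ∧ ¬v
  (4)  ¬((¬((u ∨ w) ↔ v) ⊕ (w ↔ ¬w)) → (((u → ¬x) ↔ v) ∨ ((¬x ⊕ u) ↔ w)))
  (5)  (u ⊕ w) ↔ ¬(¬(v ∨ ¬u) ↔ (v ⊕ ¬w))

(1): at (0,0,0,1) it gives 1, but φ = 0 — eliminated.
(2): at (0,0,1,0) it gives 1, but φ = 0 — eliminated.
(3): at (0,0,0,0) it gives 1, but φ = 0 — eliminated.
(5): at (0,0,1,1) it gives 0, but φ = 1 — eliminated.
(4) is the remaining candidate, and it agrees with φ on all 16 inputs.

4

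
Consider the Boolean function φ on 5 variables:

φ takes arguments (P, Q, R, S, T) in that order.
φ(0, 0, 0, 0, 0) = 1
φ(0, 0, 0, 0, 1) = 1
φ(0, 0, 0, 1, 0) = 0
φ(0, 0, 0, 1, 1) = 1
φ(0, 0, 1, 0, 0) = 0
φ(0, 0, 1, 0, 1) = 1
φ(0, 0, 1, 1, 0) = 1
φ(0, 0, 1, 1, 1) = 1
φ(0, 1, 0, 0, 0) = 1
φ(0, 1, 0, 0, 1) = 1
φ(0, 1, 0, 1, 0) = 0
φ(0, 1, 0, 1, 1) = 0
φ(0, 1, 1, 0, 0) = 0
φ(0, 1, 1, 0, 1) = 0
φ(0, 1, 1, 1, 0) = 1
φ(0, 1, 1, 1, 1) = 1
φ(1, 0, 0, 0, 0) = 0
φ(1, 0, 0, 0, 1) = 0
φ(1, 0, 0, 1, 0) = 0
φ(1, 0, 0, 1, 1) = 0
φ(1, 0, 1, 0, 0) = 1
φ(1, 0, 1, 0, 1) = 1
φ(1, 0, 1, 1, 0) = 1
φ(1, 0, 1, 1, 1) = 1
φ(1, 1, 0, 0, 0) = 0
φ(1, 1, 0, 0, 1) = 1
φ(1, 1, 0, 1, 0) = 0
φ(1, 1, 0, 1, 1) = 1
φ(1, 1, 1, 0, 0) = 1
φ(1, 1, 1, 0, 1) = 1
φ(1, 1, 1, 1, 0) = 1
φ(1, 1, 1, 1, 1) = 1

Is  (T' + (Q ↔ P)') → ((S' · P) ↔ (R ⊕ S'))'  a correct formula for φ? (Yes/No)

Yes

Test each input against both φ and the formula:
  P=0, Q=0, R=0, S=0, T=0: formula gives 1, φ = 1 ✓
  P=0, Q=0, R=0, S=0, T=1: formula gives 1, φ = 1 ✓
  P=0, Q=0, R=0, S=1, T=0: formula gives 0, φ = 0 ✓
  P=0, Q=0, R=0, S=1, T=1: formula gives 1, φ = 1 ✓
  …and likewise for the remaining 28 rows.
Every row agrees, so the formula is equivalent.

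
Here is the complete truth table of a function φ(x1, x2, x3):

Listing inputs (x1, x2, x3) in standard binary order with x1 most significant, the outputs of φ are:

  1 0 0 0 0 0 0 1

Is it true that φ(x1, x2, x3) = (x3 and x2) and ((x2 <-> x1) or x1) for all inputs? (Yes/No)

Check the formula against φ row by row:
  x1=0, x2=0, x3=0: formula gives 0, but φ = 1 ✗
Row (0,0,0) is a counterexample, so the formula is not equivalent to φ.

No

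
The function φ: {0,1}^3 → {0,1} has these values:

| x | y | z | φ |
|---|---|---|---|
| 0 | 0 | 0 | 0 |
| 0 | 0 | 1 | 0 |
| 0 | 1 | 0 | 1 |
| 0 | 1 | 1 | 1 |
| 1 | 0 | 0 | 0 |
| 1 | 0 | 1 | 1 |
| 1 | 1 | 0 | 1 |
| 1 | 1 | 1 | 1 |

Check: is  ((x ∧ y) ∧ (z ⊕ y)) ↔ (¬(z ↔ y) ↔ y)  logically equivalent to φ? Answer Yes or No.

Test each input against both φ and the formula:
  x=0, y=0, z=0: formula gives 0, φ = 0 ✓
  x=0, y=0, z=1: formula gives 1, but φ = 0 ✗
Since they disagree at (0,0,1), the expression is not a correct formula for φ.

No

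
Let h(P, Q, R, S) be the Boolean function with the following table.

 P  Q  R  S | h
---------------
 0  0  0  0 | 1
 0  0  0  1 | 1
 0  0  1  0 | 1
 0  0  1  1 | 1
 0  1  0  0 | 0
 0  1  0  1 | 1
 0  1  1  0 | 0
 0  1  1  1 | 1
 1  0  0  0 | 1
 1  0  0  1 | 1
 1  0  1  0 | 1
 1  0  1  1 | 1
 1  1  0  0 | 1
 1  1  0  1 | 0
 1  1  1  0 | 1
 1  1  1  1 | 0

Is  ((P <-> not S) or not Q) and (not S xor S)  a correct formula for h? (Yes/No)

Check the formula against h row by row:
  P=0, Q=0, R=0, S=0: formula gives 1, h = 1 ✓
  P=0, Q=0, R=0, S=1: formula gives 1, h = 1 ✓
  P=0, Q=0, R=1, S=0: formula gives 1, h = 1 ✓
  P=0, Q=0, R=1, S=1: formula gives 1, h = 1 ✓
  … (the remaining 12 rows also agree.)
Every row agrees, so the formula is equivalent.

Yes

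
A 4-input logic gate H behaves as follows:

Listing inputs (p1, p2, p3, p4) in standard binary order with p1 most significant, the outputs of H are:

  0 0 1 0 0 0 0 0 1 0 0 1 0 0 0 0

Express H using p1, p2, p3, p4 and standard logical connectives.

The 1-rows are (0,0,1,0), (1,0,0,0), (1,0,1,1). Each contributes one minterm — ¬p1·¬p2·p3·¬p4; p1·¬p2·¬p3·¬p4; p1·¬p2·p3·p4 — and their disjunction is a sum-of-products form of H.

H(p1, p2, p3, p4) = ((((not p1 and not p2) and p3) and not p4) or (((p1 and not p2) and not p3) and not p4)) or (((p1 and not p2) and p3) and p4)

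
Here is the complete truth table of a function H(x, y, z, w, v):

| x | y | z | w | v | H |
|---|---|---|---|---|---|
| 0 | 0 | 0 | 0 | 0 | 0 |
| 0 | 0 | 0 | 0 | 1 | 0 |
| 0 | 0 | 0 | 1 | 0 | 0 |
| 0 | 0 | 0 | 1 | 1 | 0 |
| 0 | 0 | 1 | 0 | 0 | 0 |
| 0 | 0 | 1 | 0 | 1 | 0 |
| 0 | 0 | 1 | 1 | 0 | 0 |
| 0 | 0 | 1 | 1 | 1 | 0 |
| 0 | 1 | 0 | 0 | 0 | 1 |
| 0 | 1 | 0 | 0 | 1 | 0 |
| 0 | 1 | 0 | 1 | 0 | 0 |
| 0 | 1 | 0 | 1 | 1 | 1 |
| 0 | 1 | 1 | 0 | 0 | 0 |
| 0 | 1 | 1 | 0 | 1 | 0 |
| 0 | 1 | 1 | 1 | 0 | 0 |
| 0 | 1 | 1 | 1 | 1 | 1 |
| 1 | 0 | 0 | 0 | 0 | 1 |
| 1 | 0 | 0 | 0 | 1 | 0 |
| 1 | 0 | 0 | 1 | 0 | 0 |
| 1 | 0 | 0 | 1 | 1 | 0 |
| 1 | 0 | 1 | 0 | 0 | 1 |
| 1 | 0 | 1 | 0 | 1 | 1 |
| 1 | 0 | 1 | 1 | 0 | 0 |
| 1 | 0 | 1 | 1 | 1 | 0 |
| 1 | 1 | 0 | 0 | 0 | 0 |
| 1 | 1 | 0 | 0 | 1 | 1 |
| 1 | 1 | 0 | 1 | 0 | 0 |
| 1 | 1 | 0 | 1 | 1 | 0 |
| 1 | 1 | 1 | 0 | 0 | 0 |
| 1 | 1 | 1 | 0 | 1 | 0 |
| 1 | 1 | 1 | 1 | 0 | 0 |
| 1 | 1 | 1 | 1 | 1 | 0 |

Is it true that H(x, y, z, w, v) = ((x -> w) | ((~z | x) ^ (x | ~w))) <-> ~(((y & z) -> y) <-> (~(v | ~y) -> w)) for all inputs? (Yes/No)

No

Check the formula against H row by row:
  x=0, y=0, z=0, w=0, v=0: formula gives 0, H = 0 ✓
  x=0, y=0, z=0, w=0, v=1: formula gives 0, H = 0 ✓
  x=0, y=0, z=0, w=1, v=0: formula gives 0, H = 0 ✓
  x=0, y=0, z=0, w=1, v=1: formula gives 0, H = 0 ✓
  …
  x=0, y=1, z=0, w=1, v=1: formula gives 0, but H = 1 ✗
Row (0,1,0,1,1) is a counterexample, so the formula is not equivalent to H.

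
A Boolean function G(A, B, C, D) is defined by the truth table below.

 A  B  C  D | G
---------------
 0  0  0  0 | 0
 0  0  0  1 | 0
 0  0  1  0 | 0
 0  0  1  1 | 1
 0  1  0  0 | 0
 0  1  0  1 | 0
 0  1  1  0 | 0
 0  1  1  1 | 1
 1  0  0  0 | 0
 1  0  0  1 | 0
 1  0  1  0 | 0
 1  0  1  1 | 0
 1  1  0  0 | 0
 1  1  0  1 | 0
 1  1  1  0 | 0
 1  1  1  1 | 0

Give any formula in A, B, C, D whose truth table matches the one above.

G=1 on 2 inputs: (0,0,1,1), (0,1,1,1). Reading each as a conjunction of literals (¬A·¬B·C·D, ¬A·B·C·D) and taking the OR gives the canonical DNF.

G(A, B, C, D) = (((A' · B') · C) · D) + (((A' · B) · C) · D)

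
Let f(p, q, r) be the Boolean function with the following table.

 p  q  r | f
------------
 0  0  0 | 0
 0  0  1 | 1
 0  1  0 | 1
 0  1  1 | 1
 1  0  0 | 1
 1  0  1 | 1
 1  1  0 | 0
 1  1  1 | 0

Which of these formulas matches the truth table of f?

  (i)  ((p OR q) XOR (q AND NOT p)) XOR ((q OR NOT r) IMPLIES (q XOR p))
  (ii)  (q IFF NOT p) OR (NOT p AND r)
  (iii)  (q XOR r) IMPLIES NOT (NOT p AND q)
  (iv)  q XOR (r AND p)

(i) fails at (1,0,0): the formula yields 0, f is 1.
(iii) fails at (0,0,0): the formula yields 1, f is 0.
(iv) fails at (0,0,1): the formula yields 0, f is 1.
Only (ii) survives; checking it on all 8 rows confirms it matches f.

ii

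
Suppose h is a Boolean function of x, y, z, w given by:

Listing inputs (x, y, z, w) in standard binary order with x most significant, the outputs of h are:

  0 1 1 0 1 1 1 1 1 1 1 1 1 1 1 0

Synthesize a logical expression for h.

h(x, y, z, w) = (((((x' · y') · z') · w') + (((x' · y') · z) · w)) + (((x · y) · z) · w))'

The 0-rows are (0,0,0,0), (0,0,1,1), (1,1,1,1). Take each as a conjunction (¬x·¬y·¬z·¬w, ¬x·¬y·z·w, x·y·z·w), form their disjunction, and complement — that gives a formula that is 1 everywhere h is.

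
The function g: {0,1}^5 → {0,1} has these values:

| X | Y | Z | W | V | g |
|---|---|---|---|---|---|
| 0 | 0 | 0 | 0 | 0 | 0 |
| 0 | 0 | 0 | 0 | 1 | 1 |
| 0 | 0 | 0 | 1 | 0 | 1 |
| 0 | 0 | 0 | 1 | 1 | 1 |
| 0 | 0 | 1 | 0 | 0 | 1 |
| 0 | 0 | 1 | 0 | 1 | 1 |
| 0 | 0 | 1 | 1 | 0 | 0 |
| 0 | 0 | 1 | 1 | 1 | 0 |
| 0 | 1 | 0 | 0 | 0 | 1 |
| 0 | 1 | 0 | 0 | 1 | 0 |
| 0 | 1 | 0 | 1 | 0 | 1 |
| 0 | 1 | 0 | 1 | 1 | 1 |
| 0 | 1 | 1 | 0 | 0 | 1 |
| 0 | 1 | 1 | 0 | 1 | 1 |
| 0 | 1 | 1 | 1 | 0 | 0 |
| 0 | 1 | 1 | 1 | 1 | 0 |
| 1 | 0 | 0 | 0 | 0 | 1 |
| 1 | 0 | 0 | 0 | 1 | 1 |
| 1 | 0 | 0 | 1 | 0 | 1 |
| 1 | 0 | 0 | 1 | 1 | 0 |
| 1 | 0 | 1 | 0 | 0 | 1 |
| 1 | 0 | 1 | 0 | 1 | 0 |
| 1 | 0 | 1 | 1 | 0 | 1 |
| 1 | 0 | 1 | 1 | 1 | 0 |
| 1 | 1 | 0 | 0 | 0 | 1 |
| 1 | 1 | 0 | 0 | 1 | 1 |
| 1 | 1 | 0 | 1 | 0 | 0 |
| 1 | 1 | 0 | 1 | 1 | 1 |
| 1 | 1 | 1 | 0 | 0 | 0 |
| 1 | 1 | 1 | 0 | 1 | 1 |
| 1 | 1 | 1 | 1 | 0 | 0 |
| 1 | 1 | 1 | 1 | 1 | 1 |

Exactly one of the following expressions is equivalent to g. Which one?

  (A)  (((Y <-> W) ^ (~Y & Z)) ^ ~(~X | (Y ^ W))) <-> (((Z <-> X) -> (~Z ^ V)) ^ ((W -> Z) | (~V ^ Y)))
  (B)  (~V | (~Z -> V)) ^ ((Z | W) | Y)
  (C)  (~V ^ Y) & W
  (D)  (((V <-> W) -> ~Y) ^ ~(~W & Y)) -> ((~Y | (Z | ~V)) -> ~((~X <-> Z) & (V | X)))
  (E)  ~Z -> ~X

A

(B) fails at (0,0,0,0,0): the formula yields 1, g is 0.
(C) fails at (0,0,0,0,1): the formula yields 0, g is 1.
(D) fails at (0,0,0,0,0): the formula yields 1, g is 0.
(E) fails at (0,0,0,0,0): the formula yields 1, g is 0.
That leaves (A). Evaluating it on every row reproduces the table of g exactly.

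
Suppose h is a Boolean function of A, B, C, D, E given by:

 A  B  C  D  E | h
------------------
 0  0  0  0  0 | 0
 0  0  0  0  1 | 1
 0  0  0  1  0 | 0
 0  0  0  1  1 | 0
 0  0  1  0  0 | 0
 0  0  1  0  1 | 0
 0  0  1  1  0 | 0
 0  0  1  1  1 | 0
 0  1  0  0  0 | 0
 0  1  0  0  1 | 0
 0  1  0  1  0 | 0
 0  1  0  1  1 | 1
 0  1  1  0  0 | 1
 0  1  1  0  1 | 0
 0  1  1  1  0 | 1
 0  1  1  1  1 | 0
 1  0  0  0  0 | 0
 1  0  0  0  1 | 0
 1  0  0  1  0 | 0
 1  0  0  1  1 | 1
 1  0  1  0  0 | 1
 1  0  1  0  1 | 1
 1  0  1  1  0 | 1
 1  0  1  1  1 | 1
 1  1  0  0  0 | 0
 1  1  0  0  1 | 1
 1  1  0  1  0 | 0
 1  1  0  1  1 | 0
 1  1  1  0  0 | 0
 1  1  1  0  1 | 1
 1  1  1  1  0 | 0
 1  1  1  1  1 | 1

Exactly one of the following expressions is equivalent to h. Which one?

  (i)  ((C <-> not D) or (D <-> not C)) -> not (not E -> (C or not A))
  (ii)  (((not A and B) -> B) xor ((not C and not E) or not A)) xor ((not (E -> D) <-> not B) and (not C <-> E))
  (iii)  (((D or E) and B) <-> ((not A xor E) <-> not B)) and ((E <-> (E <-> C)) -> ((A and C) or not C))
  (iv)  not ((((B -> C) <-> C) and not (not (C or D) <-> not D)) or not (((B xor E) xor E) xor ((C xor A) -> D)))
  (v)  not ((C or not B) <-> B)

ii

(i): at (0,0,0,0,0) it gives 1, but h = 0 — eliminated.
(iii): at (0,0,0,1,1) it gives 1, but h = 0 — eliminated.
(iv): at (0,0,0,0,0) it gives 1, but h = 0 — eliminated.
(v): at (0,0,0,0,0) it gives 1, but h = 0 — eliminated.
That leaves (ii). Evaluating it on every row reproduces the table of h exactly.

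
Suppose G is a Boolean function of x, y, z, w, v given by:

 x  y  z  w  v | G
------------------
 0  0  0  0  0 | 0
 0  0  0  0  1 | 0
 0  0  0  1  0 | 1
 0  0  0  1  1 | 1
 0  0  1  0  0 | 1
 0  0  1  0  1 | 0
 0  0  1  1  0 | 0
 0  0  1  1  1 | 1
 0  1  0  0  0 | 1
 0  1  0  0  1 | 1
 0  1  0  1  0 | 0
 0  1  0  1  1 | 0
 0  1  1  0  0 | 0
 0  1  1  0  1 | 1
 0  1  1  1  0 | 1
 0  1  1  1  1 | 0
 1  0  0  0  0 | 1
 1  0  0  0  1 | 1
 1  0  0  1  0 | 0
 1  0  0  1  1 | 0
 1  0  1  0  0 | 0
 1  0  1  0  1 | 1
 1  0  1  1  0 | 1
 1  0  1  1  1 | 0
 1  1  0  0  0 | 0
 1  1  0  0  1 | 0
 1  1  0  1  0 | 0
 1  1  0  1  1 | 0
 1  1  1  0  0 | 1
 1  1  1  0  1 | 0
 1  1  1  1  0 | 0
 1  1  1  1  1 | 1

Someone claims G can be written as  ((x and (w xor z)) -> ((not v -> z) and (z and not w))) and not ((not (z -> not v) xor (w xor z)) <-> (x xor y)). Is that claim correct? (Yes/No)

Test each input against both G and the formula:
  x=0, y=0, z=0, w=0, v=0: formula gives 0, G = 0 ✓
  x=0, y=0, z=0, w=0, v=1: formula gives 0, G = 0 ✓
  x=0, y=0, z=0, w=1, v=0: formula gives 1, G = 1 ✓
  x=0, y=0, z=0, w=1, v=1: formula gives 1, G = 1 ✓
  …and likewise for the remaining 28 rows.
No disagreement on any input; they are logically equivalent.

Yes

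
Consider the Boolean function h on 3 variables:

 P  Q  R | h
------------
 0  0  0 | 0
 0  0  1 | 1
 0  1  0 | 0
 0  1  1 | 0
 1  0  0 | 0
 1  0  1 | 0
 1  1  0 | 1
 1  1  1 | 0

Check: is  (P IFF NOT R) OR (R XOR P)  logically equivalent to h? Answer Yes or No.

Evaluate (P IFF NOT R) OR (R XOR P) on each row and compare to h:
  P=0, Q=0, R=0: formula gives 0, h = 0 ✓
  P=0, Q=0, R=1: formula gives 1, h = 1 ✓
  P=0, Q=1, R=0: formula gives 0, h = 0 ✓
  P=0, Q=1, R=1: formula gives 1, but h = 0 ✗
Since they disagree at (0,1,1), the expression is not a correct formula for h.

No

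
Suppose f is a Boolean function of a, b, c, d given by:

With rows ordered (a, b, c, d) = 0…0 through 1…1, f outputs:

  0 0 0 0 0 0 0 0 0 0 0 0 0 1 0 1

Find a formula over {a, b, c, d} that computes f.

f(a, b, c, d) = (((a and b) and not c) and d) or (((a and b) and c) and d)

Collect the rows where f=1 — (1,1,0,1), (1,1,1,1) — and write one minterm per row: a·b·¬c·d, a·b·c·d. Their union (logical OR) reproduces the table exactly.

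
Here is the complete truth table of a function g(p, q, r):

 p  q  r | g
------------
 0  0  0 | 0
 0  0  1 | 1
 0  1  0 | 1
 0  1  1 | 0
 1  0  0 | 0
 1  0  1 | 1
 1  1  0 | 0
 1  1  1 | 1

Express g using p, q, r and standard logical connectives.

g(p, q, r) = ((((not p and not q) and r) or ((not p and q) and not r)) or ((p and not q) and r)) or ((p and q) and r)

g=1 on 4 inputs: (0,0,1), (0,1,0), (1,0,1), (1,1,1). Reading each as a conjunction of literals (¬p·¬q·r, ¬p·q·¬r, p·¬q·r, p·q·r) and taking the OR gives the canonical DNF.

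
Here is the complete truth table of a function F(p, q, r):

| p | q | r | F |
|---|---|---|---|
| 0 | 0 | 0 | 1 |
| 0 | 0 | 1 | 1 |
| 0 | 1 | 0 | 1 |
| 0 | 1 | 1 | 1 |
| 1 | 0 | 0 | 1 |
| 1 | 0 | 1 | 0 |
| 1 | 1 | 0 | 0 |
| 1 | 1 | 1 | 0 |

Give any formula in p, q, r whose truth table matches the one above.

F is 0 on only 3 rows — (1,0,1), (1,1,0), (1,1,1). Writing each as a minterm (p·¬q·r, p·q·¬r, p·q·r) and OR-ing them characterizes exactly where F=0, so F is the negation of that disjunction.

F(p, q, r) = ¬((((p ∧ ¬q) ∧ r) ∨ ((p ∧ q) ∧ ¬r)) ∨ ((p ∧ q) ∧ r))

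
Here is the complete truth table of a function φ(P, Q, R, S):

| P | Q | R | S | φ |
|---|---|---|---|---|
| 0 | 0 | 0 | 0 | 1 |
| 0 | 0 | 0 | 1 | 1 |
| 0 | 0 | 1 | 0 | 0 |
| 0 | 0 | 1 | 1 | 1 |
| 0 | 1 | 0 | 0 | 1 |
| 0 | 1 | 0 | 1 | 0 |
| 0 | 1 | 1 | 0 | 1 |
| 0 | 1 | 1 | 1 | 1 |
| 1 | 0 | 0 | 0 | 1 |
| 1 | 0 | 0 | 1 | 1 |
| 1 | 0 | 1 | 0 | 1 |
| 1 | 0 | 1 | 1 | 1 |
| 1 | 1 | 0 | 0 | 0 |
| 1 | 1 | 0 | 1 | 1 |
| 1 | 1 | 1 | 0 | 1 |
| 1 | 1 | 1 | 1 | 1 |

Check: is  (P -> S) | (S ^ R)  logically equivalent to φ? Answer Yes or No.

Test each input against both φ and the formula:
  P=0, Q=0, R=0, S=0: formula gives 1, φ = 1 ✓
  P=0, Q=0, R=0, S=1: formula gives 1, φ = 1 ✓
  P=0, Q=0, R=1, S=0: formula gives 1, but φ = 0 ✗
Since they disagree at (0,0,1,0), the expression is not a correct formula for φ.

No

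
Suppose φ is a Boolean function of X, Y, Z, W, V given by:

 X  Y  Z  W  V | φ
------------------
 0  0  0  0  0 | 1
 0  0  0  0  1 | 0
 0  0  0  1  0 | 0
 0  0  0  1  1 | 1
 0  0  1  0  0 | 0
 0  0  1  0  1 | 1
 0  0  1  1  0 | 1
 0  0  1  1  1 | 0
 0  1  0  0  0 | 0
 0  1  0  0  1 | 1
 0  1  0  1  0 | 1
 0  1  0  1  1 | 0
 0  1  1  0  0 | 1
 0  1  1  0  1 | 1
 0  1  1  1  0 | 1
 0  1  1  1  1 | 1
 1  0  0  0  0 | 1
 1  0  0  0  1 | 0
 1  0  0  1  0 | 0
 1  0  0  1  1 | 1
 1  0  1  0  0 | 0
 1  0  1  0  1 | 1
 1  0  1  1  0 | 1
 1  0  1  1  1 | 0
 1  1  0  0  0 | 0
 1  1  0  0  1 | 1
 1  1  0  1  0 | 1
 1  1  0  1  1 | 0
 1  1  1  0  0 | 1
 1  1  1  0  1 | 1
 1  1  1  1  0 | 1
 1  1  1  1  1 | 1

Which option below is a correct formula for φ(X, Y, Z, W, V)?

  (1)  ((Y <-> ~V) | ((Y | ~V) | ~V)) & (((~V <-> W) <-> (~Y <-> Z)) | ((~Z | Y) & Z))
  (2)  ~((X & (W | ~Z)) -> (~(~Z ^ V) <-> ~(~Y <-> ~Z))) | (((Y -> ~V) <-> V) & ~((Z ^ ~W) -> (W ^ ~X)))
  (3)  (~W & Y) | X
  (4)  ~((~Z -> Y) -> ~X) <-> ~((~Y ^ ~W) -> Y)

1

(2): at (0,0,0,0,0) it gives 0, but φ = 1 — eliminated.
(3): at (0,0,0,0,0) it gives 0, but φ = 1 — eliminated.
(4): at (0,0,0,0,1) it gives 1, but φ = 0 — eliminated.
Only (1) survives; checking it on all 32 rows confirms it matches φ.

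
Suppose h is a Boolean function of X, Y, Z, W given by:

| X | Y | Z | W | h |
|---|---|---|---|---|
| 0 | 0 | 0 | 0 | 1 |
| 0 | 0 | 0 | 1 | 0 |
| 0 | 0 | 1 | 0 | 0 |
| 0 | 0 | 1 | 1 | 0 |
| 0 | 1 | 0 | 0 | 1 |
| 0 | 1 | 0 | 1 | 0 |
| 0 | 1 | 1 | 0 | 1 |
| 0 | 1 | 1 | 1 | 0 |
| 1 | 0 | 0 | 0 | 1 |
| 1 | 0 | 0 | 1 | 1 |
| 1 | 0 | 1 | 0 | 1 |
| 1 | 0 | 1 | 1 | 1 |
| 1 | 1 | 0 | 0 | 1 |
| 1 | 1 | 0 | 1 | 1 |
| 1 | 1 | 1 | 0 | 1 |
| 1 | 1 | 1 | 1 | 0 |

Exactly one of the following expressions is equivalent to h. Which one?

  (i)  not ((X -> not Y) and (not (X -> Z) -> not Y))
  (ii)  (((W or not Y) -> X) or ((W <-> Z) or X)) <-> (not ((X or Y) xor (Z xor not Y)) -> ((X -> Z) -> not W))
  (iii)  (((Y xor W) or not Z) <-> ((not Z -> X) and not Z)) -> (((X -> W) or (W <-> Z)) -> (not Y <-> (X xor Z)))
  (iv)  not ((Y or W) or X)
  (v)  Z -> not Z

(i) fails at (0,0,0,0): the formula yields 0, h is 1.
(iii) fails at (0,0,0,1): the formula yields 1, h is 0.
(iv) fails at (0,0,1,0): the formula yields 1, h is 0.
(v) fails at (0,0,0,1): the formula yields 1, h is 0.
That leaves (ii). Evaluating it on every row reproduces the table of h exactly.

ii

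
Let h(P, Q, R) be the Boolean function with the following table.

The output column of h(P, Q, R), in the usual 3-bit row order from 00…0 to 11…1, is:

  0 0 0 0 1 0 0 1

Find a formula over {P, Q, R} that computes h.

h(P, Q, R) = ((P & ~Q) & ~R) | ((P & Q) & R)

The 1-rows are (1,0,0), (1,1,1). Each contributes one minterm — P·¬Q·¬R; P·Q·R — and their disjunction is a sum-of-products form of h.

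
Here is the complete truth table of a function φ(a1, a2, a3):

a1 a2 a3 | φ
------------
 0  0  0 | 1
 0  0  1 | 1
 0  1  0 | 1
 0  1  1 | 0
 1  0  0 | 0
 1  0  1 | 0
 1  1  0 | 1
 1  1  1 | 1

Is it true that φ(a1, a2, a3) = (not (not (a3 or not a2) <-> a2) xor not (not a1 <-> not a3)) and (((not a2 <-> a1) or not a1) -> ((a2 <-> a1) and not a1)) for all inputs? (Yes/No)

No

Check the formula against φ row by row:
  a1=0, a2=0, a3=0: formula gives 0, but φ = 1 ✗
Since they disagree at (0,0,0), the expression is not a correct formula for φ.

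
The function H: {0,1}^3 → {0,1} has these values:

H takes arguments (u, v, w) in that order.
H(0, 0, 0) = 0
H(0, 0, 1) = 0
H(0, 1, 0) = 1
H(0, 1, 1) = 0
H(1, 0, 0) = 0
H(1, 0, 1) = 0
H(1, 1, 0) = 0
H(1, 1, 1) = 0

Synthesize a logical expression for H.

H is 1 on exactly one input, (0,1,0), whose minterm is ¬u·v·¬w. So H is just that conjunction.

H(u, v, w) = (¬u ∧ v) ∧ ¬w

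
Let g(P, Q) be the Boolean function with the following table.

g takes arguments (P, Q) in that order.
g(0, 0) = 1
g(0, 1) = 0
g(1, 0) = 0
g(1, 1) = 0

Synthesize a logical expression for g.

g(P, Q) = ~(P | Q)

The output is 1 only when every input is 0 — NOR of all inputs.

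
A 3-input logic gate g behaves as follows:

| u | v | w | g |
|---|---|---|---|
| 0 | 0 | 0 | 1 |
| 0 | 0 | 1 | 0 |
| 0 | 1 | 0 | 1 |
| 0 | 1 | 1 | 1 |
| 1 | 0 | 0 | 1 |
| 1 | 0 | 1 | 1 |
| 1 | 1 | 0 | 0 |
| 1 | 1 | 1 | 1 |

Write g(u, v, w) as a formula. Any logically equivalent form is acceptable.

g(u, v, w) = ~(((~u & ~v) & w) | ((u & v) & ~w))

The 0-rows are (0,0,1), (1,1,0). Take each as a conjunction (¬u·¬v·w, u·v·¬w), form their disjunction, and complement — that gives a formula that is 1 everywhere g is.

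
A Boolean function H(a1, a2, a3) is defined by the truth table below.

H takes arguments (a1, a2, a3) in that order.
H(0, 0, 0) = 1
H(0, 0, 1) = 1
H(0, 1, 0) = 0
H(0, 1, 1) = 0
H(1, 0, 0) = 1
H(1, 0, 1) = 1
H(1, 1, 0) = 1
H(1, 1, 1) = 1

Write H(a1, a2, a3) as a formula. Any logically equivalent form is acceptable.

H is 0 on only 2 rows — (0,1,0), (0,1,1). Writing each as a minterm (¬a1·a2·¬a3, ¬a1·a2·a3) and OR-ing them characterizes exactly where H=0, so H is the negation of that disjunction.

H(a1, a2, a3) = NOT (((NOT a1 AND a2) AND NOT a3) OR ((NOT a1 AND a2) AND a3))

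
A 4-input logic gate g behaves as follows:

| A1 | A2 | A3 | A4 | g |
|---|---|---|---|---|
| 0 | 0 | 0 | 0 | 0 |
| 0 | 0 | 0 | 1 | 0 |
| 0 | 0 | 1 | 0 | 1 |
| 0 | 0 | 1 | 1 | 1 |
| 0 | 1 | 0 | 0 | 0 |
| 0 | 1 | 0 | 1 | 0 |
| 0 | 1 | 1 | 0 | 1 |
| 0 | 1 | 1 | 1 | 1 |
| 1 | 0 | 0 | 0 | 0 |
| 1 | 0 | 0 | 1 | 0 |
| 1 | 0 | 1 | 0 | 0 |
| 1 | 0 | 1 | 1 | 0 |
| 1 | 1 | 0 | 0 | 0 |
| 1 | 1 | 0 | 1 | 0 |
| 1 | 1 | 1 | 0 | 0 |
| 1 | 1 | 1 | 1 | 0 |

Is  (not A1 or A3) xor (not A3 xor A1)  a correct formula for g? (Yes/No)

Yes

Check the formula against g row by row:
  A1=0, A2=0, A3=0, A4=0: formula gives 0, g = 0 ✓
  A1=0, A2=0, A3=0, A4=1: formula gives 0, g = 0 ✓
  A1=0, A2=0, A3=1, A4=0: formula gives 1, g = 1 ✓
  A1=0, A2=0, A3=1, A4=1: formula gives 1, g = 1 ✓
  …and likewise for the remaining 12 rows.
All 16 rows match — the expression computes g exactly.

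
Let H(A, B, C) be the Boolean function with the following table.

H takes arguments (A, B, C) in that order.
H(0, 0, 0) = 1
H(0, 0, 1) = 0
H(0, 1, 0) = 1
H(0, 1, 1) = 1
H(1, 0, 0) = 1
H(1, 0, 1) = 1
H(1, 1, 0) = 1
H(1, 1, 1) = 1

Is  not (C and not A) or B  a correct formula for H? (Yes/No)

Test each input against both H and the formula:
  A=0, B=0, C=0: formula gives 1, H = 1 ✓
  A=0, B=0, C=1: formula gives 0, H = 0 ✓
  A=0, B=1, C=0: formula gives 1, H = 1 ✓
  A=0, B=1, C=1: formula gives 1, H = 1 ✓
  A=1, B=0, C=0: formula gives 1, H = 1 ✓
  …and likewise for the remaining 3 rows.
No disagreement on any input; they are logically equivalent.

Yes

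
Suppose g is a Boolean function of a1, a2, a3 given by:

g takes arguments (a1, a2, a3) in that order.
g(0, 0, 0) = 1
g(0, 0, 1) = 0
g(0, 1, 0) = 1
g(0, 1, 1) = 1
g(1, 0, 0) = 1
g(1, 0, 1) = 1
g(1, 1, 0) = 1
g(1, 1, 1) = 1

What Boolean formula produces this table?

g(a1, a2, a3) = ¬((¬a1 ∧ ¬a2) ∧ a3)

Only row (0,0,1) gives 0. So g is 1 everywhere except there — the complement of the minterm ¬a1·¬a2·a3.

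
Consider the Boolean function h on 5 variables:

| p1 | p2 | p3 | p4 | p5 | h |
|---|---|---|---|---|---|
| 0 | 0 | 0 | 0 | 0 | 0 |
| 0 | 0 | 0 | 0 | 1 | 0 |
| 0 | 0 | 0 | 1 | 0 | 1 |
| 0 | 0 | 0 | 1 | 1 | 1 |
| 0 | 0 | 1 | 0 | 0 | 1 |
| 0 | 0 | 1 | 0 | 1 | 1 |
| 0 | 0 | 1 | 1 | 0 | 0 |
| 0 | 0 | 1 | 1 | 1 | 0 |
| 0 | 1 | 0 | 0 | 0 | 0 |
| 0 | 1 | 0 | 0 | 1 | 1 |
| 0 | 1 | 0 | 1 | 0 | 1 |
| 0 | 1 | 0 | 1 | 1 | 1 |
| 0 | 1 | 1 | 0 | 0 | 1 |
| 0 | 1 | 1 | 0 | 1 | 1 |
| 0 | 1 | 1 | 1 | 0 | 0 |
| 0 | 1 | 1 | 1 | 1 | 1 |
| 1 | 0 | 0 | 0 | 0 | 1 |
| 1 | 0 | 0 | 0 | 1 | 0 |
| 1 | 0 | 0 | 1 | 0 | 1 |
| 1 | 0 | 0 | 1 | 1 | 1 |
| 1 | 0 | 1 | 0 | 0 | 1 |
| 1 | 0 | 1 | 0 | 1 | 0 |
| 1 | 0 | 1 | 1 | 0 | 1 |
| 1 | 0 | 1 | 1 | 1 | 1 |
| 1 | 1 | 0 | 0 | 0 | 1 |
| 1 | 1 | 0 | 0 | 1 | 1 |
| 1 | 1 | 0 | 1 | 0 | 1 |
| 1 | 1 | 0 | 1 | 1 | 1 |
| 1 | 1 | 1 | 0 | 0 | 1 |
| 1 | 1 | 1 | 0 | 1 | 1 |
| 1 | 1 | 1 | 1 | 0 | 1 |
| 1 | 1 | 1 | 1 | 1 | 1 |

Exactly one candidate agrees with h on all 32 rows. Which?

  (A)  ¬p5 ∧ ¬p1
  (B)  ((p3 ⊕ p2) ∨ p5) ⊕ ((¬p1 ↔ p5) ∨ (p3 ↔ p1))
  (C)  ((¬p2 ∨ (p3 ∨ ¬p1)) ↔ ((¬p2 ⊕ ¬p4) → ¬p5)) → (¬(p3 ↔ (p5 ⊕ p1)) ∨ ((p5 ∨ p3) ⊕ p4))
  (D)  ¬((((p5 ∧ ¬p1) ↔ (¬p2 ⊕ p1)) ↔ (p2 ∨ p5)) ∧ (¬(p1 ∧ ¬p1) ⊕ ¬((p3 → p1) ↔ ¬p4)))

D

(A): at (0,0,0,0,0) it gives 1, but h = 0 — eliminated.
(B): at (0,0,0,0,0) it gives 1, but h = 0 — eliminated.
(C): at (0,0,0,0,1) it gives 1, but h = 0 — eliminated.
That leaves (D). Evaluating it on every row reproduces the table of h exactly.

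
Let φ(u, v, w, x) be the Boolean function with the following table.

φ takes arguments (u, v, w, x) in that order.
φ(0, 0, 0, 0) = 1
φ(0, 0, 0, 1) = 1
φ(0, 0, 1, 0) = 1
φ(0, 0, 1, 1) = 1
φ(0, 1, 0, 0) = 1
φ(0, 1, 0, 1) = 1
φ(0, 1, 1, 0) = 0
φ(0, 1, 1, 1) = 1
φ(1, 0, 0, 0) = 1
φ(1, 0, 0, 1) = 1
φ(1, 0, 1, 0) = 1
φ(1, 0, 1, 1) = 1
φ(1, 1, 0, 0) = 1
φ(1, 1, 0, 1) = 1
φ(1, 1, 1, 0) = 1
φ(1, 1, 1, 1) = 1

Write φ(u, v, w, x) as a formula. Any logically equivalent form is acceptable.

Only row (0,1,1,0) gives 0. So φ is 1 everywhere except there — the complement of the minterm ¬u·v·w·¬x.

φ(u, v, w, x) = not (((not u and v) and w) and not x)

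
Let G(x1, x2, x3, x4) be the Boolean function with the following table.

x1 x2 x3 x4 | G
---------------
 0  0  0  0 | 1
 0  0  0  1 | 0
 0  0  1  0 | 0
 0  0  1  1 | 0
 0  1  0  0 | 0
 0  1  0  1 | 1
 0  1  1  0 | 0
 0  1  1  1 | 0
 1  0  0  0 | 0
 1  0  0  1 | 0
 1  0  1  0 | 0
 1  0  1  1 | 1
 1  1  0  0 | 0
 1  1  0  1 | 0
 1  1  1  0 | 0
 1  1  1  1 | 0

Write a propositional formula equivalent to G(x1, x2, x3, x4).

G=1 on 3 inputs: (0,0,0,0), (0,1,0,1), (1,0,1,1). Reading each as a conjunction of literals (¬x1·¬x2·¬x3·¬x4, ¬x1·x2·¬x3·x4, x1·¬x2·x3·x4) and taking the OR gives the canonical DNF.

G(x1, x2, x3, x4) = ((((¬x1 ∧ ¬x2) ∧ ¬x3) ∧ ¬x4) ∨ (((¬x1 ∧ x2) ∧ ¬x3) ∧ x4)) ∨ (((x1 ∧ ¬x2) ∧ x3) ∧ x4)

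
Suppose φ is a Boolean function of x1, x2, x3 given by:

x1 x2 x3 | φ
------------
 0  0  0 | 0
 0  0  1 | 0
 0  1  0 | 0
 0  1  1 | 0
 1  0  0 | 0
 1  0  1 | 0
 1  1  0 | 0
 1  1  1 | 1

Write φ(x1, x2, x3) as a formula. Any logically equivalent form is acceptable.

The output is 1 only when every input is 1 — the AND of all inputs.

φ(x1, x2, x3) = (x1 & x2) & x3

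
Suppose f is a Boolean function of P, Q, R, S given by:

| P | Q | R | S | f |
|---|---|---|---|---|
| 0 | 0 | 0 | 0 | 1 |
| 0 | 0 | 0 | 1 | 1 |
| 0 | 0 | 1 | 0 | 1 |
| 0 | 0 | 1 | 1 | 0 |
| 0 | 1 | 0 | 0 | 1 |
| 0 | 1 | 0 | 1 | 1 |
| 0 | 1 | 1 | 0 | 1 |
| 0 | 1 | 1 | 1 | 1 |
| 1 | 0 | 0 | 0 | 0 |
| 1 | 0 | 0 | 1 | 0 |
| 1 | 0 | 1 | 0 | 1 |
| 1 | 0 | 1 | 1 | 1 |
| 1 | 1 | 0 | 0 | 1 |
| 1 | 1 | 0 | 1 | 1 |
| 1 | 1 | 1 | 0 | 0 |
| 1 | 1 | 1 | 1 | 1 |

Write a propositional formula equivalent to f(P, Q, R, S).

f(P, Q, R, S) = ((((((P' · Q') · R) · S) + (((P · Q') · R') · S')) + (((P · Q') · R') · S)) + (((P · Q) · R) · S'))'

f is 0 on only 4 rows — (0,0,1,1), (1,0,0,0), (1,0,0,1), (1,1,1,0). Writing each as a minterm (¬P·¬Q·R·S, P·¬Q·¬R·¬S, P·¬Q·¬R·S, P·Q·R·¬S) and OR-ing them characterizes exactly where f=0, so f is the negation of that disjunction.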